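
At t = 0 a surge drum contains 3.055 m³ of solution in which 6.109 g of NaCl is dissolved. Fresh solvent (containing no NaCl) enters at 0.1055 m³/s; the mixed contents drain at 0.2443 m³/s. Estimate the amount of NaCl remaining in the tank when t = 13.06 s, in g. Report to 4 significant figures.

1.254 g

Let m(t) be the amount of NaCl. Volume: V(t) = V₀ + (Q_in − Q_out) t = 3.055 − 0.138800 t; V(13.06) = 1.24227 m³.
No NaCl enters, so dm/dt = −Q_out · (m/V).
dm/m = −Q_out dt/(V₀ − 0.138800 t); integrating gives ln(m/m₀) = −(Q_out/(Q_in−Q_out)) ln(V/V₀).
m = m₀ (V₀/V)^(Q_out/(Q_in−Q_out)) = 6.109 × (3.055/1.24227)^(-1.76009) = 1.25354 g.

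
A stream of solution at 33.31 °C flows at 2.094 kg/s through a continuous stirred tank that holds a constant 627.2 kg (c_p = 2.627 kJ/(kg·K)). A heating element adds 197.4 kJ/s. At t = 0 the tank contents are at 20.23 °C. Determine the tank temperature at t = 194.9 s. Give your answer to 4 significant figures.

M c_p dT/dt = ṁ c_p (T_in − T) + Q̇.
τ = M/ṁ = 299.522 s; T_ss = T_in + Q̇/(ṁ c_p) = 33.31 + 197.4/(2.094·2.627) = 69.1948 °C.
T approaches T_ss exponentially: T(t) = T_ss + (T₀ − T_ss) e^(−t/τ).
T(194.9) = 69.1948 + (-48.9648)·e^(−194.9/299.522) = 69.1948 + (-48.9648)·0.521679 = 43.6509 °C.

43.65 °C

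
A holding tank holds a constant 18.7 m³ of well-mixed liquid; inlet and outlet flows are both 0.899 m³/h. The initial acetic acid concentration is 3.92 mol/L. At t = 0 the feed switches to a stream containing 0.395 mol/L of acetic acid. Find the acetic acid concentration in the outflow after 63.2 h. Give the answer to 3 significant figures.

Mass balance on the solute (V constant): V dC/dt = Q(C_in − C).
So dC/dt = (C_in − C)/τ with τ = V/Q = 18.7/0.899 = 20.801 h.
Integrating: C(t) = C_in + (C₀ − C_in) e^(−t/τ).
C(63.2) = 0.395 + (3.92 − 0.395)·e^(−63.2/20.801) = 0.395 + (3.5250)·0.047915 = 0.56390 mol/L.

0.564 mol/L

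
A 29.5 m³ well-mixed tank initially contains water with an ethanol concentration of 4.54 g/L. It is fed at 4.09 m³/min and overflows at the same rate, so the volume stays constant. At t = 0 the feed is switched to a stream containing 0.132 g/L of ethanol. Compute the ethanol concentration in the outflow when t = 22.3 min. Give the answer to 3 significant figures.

0.332 g/L

Unsteady species balance (constant V, well mixed): V dC/dt = Q(C_in − C).
Time constant τ = V/Q = 29.5/4.09 = 7.2127 min.
C approaches C_in exponentially: C(t) = C_in + (C₀ − C_in) e^(−t/τ).
C(22.3) = 0.132 + (4.54 − 0.132)·e^(−22.3/7.2127) = 0.132 + (4.4080)·0.045422 = 0.33222 g/L.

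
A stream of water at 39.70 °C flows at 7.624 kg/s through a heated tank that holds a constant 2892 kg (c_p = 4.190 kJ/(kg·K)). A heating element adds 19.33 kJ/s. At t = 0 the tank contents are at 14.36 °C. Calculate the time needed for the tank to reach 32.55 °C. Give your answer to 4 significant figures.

458.1 s

M c_p dT/dt = ṁ c_p (T_in − T) + Q̇.
τ = M/ṁ = 379.328 s; T_ss = T_in + Q̇/(ṁ c_p) = 40.3051 °C.
T(t) = T_ss + (T₀ − T_ss) e^(−t/τ). Set T = 32.55:
e^(−t/τ) = (32.55 − 40.3051)/(14.36 − 40.3051) = 0.298905
t = −379.328 · ln(0.298905) = 458.089 s.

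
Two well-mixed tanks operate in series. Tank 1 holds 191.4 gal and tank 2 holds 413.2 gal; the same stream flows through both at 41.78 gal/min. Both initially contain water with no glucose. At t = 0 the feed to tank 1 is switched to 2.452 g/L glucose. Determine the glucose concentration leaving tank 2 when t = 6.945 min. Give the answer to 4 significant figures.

0.6533 g/L

Species balance on tank i: dCᵢ/dt = (Cᵢ₋₁ − Cᵢ)/τᵢ with τᵢ = Vᵢ/Q.
τ₁ = 191.4/41.78 = 4.58114 min; τ₂ = 413.2/41.78 = 9.88990 min.
Tank 1: C₁ = C_in(1 − e^(−t/τ₁)). Tank 2 (τ₁ ≠ τ₂): C₂ = C_in[1 − (τ₁ e^(−t/τ₁) − τ₂ e^(−t/τ₂))/(τ₁ − τ₂)].
At t = 6.945: e^(−t/τ₁) = 0.219589, e^(−t/τ₂) = 0.495478.
C₂ = 2.452·[1 − (4.58114·0.219589 − 9.88990·0.495478)/(-5.30876)] = 2.452·0.266446 = 0.653325 g/L.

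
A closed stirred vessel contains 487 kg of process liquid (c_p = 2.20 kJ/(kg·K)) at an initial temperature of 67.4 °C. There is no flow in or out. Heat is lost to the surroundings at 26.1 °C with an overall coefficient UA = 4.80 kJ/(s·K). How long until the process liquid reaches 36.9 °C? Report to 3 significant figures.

299 s

Heat balance on the well-mixed liquid: M c_p dT/dt = −UA(T − T_amb).
τ = M c_p/UA = 223.21 s; T_ss = T_amb = 26.100 °C.
T(t) = T_ss + (T₀ − T_ss)e^(−t/τ); set T = 36.9:
t = −τ ln[(T − T_ss)/(T₀ − T_ss)] = −223.21 · ln(0.26150) = 299.39 s.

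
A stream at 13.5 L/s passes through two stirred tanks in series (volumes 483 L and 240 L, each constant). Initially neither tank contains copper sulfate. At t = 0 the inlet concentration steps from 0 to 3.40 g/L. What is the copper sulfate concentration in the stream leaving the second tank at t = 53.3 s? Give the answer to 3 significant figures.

Each tank obeys Vᵢ dCᵢ/dt = Q(Cᵢ₋₁ − Cᵢ), so τᵢ = Vᵢ/Q.
τ₁ = 483/13.5 = 35.778 s; τ₂ = 240/13.5 = 17.778 s.
Solving the cascade with C₁(0)=C₂(0)=0 gives C₂(t) = C_in[1 − (τ₁ e^(−t/τ₁) − τ₂ e^(−t/τ₂))/(τ₁ − τ₂)].
At t = 53.3: e^(−t/τ₁) = 0.22543, e^(−t/τ₂) = 0.049881.
C₂ = 3.40·[1 − (35.778·0.22543 − 17.778·0.049881)/(18.000)] = 3.40·0.60119 = 2.0440 g/L.

2.04 g/L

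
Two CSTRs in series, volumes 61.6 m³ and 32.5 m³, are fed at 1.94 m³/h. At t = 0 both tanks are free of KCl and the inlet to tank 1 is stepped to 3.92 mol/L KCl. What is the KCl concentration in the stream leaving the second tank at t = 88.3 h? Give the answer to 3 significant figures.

Species balance on tank i: dCᵢ/dt = (Cᵢ₋₁ − Cᵢ)/τᵢ with τᵢ = Vᵢ/Q.
τ₁ = 61.6/1.94 = 31.753 h; τ₂ = 32.5/1.94 = 16.753 h.
Solving the cascade with C₁(0)=C₂(0)=0 gives C₂(t) = C_in[1 − (τ₁ e^(−t/τ₁) − τ₂ e^(−t/τ₂))/(τ₁ − τ₂)].
At t = 88.3: e^(−t/τ₁) = 0.061984, e^(−t/τ₂) = 0.0051393.
C₂ = 3.92·[1 − (31.753·0.061984 − 16.753·0.0051393)/(15.000)] = 3.92·0.87453 = 3.4282 mol/L.

3.43 mol/L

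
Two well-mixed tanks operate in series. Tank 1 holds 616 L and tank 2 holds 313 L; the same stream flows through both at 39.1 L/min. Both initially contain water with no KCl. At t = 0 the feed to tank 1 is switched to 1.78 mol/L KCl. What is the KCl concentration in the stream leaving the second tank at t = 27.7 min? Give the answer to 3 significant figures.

Species balance on tank i: dCᵢ/dt = (Cᵢ₋₁ − Cᵢ)/τᵢ with τᵢ = Vᵢ/Q.
τ₁ = 616/39.1 = 15.754 min; τ₂ = 313/39.1 = 8.0051 min.
Solving the cascade with C₁(0)=C₂(0)=0 gives C₂(t) = C_in[1 − (τ₁ e^(−t/τ₁) − τ₂ e^(−t/τ₂))/(τ₁ − τ₂)].
At t = 27.7: e^(−t/τ₁) = 0.17235, e^(−t/τ₂) = 0.031421.
C₂ = 1.78·[1 − (15.754·0.17235 − 8.0051·0.031421)/(7.7494)] = 1.78·0.68207 = 1.2141 mol/L.

1.21 mol/L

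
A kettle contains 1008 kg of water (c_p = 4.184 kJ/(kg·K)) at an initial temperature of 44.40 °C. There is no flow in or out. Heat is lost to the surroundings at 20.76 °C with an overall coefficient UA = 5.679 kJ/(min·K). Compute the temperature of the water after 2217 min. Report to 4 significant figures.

Unsteady energy balance on the tank contents: M c_p dT/dt = −UA(T − T_amb).
dT/dt = (T_ss − T)/τ with T_ss = T_amb = 20.7600 °C, τ = M c_p/UA = 1008·4.184/5.679 = 742.643 min.
This is linear first-order; T(t) = T_ss + (T₀ − T_ss) e^(−t/τ).
T(2217) = 20.7600 + (23.6400)·0.0505253 = 21.9544 °C.

21.95 °C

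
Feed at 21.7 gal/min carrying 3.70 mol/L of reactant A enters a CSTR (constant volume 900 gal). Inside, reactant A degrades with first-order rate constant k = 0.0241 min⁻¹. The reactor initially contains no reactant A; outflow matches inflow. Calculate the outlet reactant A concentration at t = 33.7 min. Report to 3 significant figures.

V dC/dt = Q(C_in − C) − k V C.
This is linear with rate a = Q/V + k = 0.048211 min⁻¹.
C_ss = Q C_in/(Q + kV) = 1.8504 mol/L; C(t) = C_ss + (C₀ − C_ss) e^(−a t).
C(33.7) = 1.8504 + (-1.8504)·e^(−0.048211·33.7) = 1.8504 + (-1.8504)·0.19697 = 1.4860 mol/L.

1.49 mol/L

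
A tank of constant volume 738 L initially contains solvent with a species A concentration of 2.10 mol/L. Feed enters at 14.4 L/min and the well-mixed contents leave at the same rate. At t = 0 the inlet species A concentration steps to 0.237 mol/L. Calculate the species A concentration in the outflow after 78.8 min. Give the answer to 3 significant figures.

Mass balance on the solute (V constant): V dC/dt = Q(C_in − C).
So dC/dt = (C_in − C)/τ with τ = V/Q = 738/14.4 = 51.250 min.
This is linear first-order; C(t) = C_in + (C₀ − C_in) e^(−t/τ).
C(78.8) = 0.237 + (2.10 − 0.237)·e^(−78.8/51.250) = 0.237 + (1.8630)·0.21490 = 0.63737 mol/L.

0.637 mol/L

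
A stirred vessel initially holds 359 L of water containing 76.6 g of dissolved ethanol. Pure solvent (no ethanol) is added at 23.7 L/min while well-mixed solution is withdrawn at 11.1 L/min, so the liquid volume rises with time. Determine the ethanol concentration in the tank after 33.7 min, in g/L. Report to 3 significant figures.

0.0491 g/L

Let m(t) be the amount of ethanol. Volume: V(t) = V₀ + (Q_in − Q_out) t = 359 + 12.600 t; V(33.7) = 783.62 L.
Species balance (pure solvent in): dm/dt = −Q_out · m/V(t).
Separate: dm/m = −Q_out dt/V(t) ⇒ ln(m/m₀) = −(Q_out/(Q_in−Q_out)) ln(V/V₀).
m = m₀ (V₀/V)^(Q_out/(Q_in−Q_out)) = 76.6 × (359/783.62)^(0.88095) = 38.510 g.
C = m/V = 38.510/783.62 = 0.049144 g/L.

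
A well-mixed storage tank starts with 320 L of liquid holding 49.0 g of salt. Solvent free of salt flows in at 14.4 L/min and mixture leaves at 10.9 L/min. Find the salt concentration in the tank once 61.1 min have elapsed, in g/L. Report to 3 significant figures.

0.0186 g/L

Total volume: dV/dt = Q_in − Q_out = 3.5000 L/min, so V(t) = 320 + 3.5000 t and V(61.1) = 533.85 L.
Species balance (pure solvent in): dm/dt = −Q_out · m/V(t).
Separate: dm/m = −Q_out dt/V(t) ⇒ ln(m/m₀) = −(Q_out/(Q_in−Q_out)) ln(V/V₀).
m = m₀ (V₀/V)^(Q_out/(Q_in−Q_out)) = 49.0 × (320/533.85)^(3.1143) = 9.9537 g.
C = m/V = 9.9537/533.85 = 0.018645 g/L.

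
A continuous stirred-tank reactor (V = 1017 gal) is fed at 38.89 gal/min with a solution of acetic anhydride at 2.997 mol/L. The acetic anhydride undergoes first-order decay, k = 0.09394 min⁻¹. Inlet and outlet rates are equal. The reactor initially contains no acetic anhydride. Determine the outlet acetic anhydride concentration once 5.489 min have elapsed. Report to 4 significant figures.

V dC/dt = Q(C_in − C) − k V C.
This is linear with rate a = Q/V + k = 0.132180 min⁻¹.
C_ss = Q C_in/(Q + kV) = 0.867038 mol/L; C(t) = C_ss + (C₀ − C_ss) e^(−a t).
C(5.489) = 0.867038 + (-0.867038)·e^(−0.132180·5.489) = 0.867038 + (-0.867038)·0.484065 = 0.447335 mol/L.

0.4473 mol/L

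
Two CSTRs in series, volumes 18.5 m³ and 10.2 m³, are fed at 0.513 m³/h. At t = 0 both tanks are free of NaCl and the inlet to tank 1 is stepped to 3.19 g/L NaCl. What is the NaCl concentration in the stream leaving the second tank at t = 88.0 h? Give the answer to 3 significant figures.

Time constants: τᵢ = Vᵢ/Q for each well-mixed tank.
τ₁ = 18.5/0.513 = 36.062 h; τ₂ = 10.2/0.513 = 19.883 h.
Tank 1: C₁ = C_in(1 − e^(−t/τ₁)). Tank 2 (τ₁ ≠ τ₂): C₂ = C_in[1 − (τ₁ e^(−t/τ₁) − τ₂ e^(−t/τ₂))/(τ₁ − τ₂)].
At t = 88.0: e^(−t/τ₁) = 0.087142, e^(−t/τ₂) = 0.011964.
C₂ = 3.19·[1 − (36.062·0.087142 − 19.883·0.011964)/(16.179)] = 3.19·0.82047 = 2.6173 g/L.

2.62 g/L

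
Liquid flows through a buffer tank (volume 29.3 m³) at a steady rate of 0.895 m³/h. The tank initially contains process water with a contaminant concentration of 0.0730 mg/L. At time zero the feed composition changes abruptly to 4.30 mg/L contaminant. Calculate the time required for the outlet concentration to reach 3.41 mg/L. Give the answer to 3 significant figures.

51.0 h

Species balance on the tank: V dC/dt = Q(C_in − C), so τ = V/Q = 32.737 h.
C(t) = C_in + (C₀ − C_in) e^(−t/τ). Set C = 3.41 and solve for t:
e^(−t/τ) = (C − C_in)/(C₀ − C_in) = (3.41 − 4.30)/(0.0730 − 4.30) = 0.21055
t = −τ ln(…) = 32.737 × 1.5580 = 51.006 h.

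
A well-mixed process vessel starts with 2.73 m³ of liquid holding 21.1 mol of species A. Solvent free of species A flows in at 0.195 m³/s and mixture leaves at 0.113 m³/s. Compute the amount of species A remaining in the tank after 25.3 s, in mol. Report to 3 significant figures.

Let m(t) be the amount of species A. Volume: V(t) = V₀ + (Q_in − Q_out) t = 2.73 + 0.082000 t; V(25.3) = 4.8046 m³.
Species balance (pure solvent in): dm/dt = −Q_out · m/V(t).
Separate: dm/m = −Q_out dt/V(t) ⇒ ln(m/m₀) = −(Q_out/(Q_in−Q_out)) ln(V/V₀).
m = m₀ (V₀/V)^(Q_out/(Q_in−Q_out)) = 21.1 × (2.73/4.8046)^(1.3780) = 9.6823 mol.

9.68 mol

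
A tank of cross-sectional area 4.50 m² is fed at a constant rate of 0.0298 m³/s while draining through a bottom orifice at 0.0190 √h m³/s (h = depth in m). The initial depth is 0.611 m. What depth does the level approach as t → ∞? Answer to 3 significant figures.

A dh/dt = Q_in − 0.0190 √h. Steady state requires inflow = outflow:
Q_in = 0.0190 √h_ss ⇒ √h_ss = 0.0298/0.0190 = 1.5684.
h_ss = 1.5684² = 2.4599 m. (Since h₀ = 0.611 m < h_ss, the level will rise toward this value.)

2.46 m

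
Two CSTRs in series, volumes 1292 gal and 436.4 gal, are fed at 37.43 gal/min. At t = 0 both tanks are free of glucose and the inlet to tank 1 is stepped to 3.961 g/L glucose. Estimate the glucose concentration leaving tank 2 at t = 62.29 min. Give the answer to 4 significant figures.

Each tank obeys Vᵢ dCᵢ/dt = Q(Cᵢ₋₁ − Cᵢ), so τᵢ = Vᵢ/Q.
τ₁ = 1292/37.43 = 34.5178 min; τ₂ = 436.4/37.43 = 11.6591 min.
Solving the cascade with C₁(0)=C₂(0)=0 gives C₂(t) = C_in[1 − (τ₁ e^(−t/τ₁) − τ₂ e^(−t/τ₂))/(τ₁ − τ₂)].
At t = 62.29: e^(−t/τ₁) = 0.164544, e^(−t/τ₂) = 0.00478337.
C₂ = 3.961·[1 − (34.5178·0.164544 − 11.6591·0.00478337)/(22.8587)] = 3.961·0.753970 = 2.98648 g/L.

2.986 g/L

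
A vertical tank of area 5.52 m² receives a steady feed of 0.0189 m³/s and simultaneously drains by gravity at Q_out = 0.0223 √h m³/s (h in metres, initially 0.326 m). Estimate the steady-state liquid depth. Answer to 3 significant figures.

Mass balance (ρ constant): A dh/dt = Q_in − 0.0223 √h. At steady state dh/dt = 0:
Q_in = 0.0223 √h_ss ⇒ √h_ss = 0.0189/0.0223 = 0.84753.
h_ss = 0.84753² = 0.71831 m. (Since h₀ = 0.326 m < h_ss, the level will rise toward this value.)

0.718 m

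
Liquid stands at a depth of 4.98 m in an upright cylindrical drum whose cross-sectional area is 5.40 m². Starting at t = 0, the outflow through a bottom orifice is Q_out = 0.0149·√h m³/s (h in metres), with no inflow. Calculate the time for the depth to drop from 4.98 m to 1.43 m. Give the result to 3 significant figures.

751 s

With no inflow, A dh/dt = −0.0149 √h.
Separate and integrate: 2(√h − √h₀) = −(0.0149/A) t.
t = 2A(√h₀ − √h)/0.0149 = 2·5.40·(√4.98 − √1.43)/0.0149
  = 10.800 × (2.2316 − 1.1958) / 0.0149 = 750.76 s.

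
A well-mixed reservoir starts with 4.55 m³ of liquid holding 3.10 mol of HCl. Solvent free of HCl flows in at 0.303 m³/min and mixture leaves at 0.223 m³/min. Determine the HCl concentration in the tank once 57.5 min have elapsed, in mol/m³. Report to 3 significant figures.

0.0483 mol/m³

Let m(t) be the amount of HCl. Volume: V(t) = V₀ + (Q_in − Q_out) t = 4.55 + 0.080000 t; V(57.5) = 9.1500 m³.
Species balance (pure solvent in): dm/dt = −Q_out · m/V(t).
dm/m = −Q_out dt/(V₀ + 0.080000 t); integrating gives ln(m/m₀) = −(Q_out/(Q_in−Q_out)) ln(V/V₀).
m = m₀ (V₀/V)^(Q_out/(Q_in−Q_out)) = 3.10 × (4.55/9.1500)^(2.7875) = 0.44219 mol.
C = m/V = 0.44219/9.1500 = 0.048327 mol/m³.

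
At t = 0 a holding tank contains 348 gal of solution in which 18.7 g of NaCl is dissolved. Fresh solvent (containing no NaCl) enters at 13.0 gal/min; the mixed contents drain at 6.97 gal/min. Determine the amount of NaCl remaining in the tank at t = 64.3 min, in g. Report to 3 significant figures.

7.87 g

Total volume: dV/dt = Q_in − Q_out = 6.0300 gal/min, so V(t) = 348 + 6.0300 t and V(64.3) = 735.73 gal.
Solute balance: dm/dt = 0 − Q_out C = −Q_out m/V(t).
Separate: dm/m = −Q_out dt/V(t) ⇒ ln(m/m₀) = −(Q_out/(Q_in−Q_out)) ln(V/V₀).
m = m₀ (V₀/V)^(Q_out/(Q_in−Q_out)) = 18.7 × (348/735.73)^(1.1559) = 7.8708 g.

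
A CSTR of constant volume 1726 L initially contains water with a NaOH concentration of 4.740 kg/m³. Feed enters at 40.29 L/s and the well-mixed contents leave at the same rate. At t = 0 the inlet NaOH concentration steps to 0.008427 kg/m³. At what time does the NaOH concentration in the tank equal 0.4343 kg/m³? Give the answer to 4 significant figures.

103.2 s

Unsteady species balance (constant V, well mixed): V dC/dt = Q(C_in − C), so τ = V/Q = 42.8394 s.
C(t) = C_in + (C₀ − C_in) e^(−t/τ). Set C = 0.4343 and solve for t:
e^(−t/τ) = (C − C_in)/(C₀ − C_in) = (0.4343 − 0.008427)/(4.740 − 0.008427) = 0.0900066
t = −τ ln(…) = 42.8394 × 2.40787 = 103.152 s.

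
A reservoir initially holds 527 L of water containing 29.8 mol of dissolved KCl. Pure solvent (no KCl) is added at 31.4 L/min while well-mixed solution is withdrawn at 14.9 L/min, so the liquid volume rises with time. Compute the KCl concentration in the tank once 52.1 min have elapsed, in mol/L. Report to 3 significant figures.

Total volume: dV/dt = Q_in − Q_out = 16.500 L/min, so V(t) = 527 + 16.500 t and V(52.1) = 1386.7 L.
Solute balance: dm/dt = 0 − Q_out C = −Q_out m/V(t).
dm/m = −Q_out dt/(V₀ + 16.500 t); integrating gives ln(m/m₀) = −(Q_out/(Q_in−Q_out)) ln(V/V₀).
m = m₀ (V₀/V)^(Q_out/(Q_in−Q_out)) = 29.8 × (527/1386.7)^(0.90303) = 12.439 mol.
C = m/V = 12.439/1386.7 = 0.0089709 mol/L.

0.00897 mol/L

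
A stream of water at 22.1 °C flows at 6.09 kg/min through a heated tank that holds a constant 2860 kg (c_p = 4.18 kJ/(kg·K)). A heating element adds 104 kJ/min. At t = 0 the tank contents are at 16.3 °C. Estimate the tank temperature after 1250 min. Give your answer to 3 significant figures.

Heat balance on the well-mixed liquid: M c_p dT/dt = ṁ c_p (T_in − T) + 104.
τ = M/ṁ = 469.62 min; T_ss = T_in + Q̇/(ṁ c_p) = 22.1 + 104/(6.09·4.18) = 26.185 °C.
Integrating: T(t) = T_ss + (T₀ − T_ss) e^(−t/τ).
T(1250) = 26.185 + (-9.8854)·e^(−1250/469.62) = 26.185 + (-9.8854)·0.069828 = 25.495 °C.

25.5 °C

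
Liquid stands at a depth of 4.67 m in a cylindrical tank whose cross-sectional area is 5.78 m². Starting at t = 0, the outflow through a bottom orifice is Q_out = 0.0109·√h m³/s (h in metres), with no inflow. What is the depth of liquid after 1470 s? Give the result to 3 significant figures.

With no inflow, A dh/dt = −0.0109 √h.
This is separable: 2 d(√h)/dt = −0.0109/A, so √h = √h₀ − (0.0109/(2A)) t.
√h = √4.67 − 0.0109·1470/(2·5.78) = 2.1610 − 1.3861 = 0.77495.
h = 0.77495² = 0.60054 m.

0.601 m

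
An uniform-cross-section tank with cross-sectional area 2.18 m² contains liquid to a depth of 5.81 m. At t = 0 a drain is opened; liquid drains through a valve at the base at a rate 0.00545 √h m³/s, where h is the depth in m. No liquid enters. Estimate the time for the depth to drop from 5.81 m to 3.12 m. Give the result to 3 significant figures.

A dh/dt = −Q_out = −0.00545 √h.
This is separable: 2 d(√h)/dt = −0.00545/A, so √h = √h₀ − (0.00545/(2A)) t.
t = 2A(√h₀ − √h)/0.00545 = 2·2.18·(√5.81 − √3.12)/0.00545
  = 4.3600 × (2.4104 − 1.7664) / 0.00545 = 515.23 s.

515 s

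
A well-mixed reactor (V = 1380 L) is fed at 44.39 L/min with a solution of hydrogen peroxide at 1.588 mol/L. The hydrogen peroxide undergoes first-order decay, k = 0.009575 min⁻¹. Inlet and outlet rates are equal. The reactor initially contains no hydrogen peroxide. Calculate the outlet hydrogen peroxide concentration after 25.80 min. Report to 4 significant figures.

Accumulation = in − out − consumed: V dC/dt = Q C_in − Q C − k V C.
dC/dt = (Q/V) C_in − (Q/V + k) C; effective rate a = Q/V + k = 0.0321667 + 0.009575 = 0.0417417 min⁻¹.
C_ss = Q C_in/(Q + kV) = 1.22373 mol/L; C(t) = C_ss + (C₀ − C_ss) e^(−a t).
C(25.80) = 1.22373 + (-1.22373)·e^(−0.0417417·25.80) = 1.22373 + (-1.22373)·0.340638 = 0.806883 mol/L.

0.8069 mol/L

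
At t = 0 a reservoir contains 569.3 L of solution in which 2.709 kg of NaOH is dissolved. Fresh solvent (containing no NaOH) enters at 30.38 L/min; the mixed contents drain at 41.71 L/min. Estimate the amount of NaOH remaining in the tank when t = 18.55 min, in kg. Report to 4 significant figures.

0.4968 kg

Total volume: dV/dt = Q_in − Q_out = -11.3300 L/min, so V(t) = 569.3 − 11.3300 t and V(18.55) = 359.128 L.
Solute balance: dm/dt = 0 − Q_out C = −Q_out m/V(t).
dm/m = −Q_out dt/(V₀ − 11.3300 t); integrating gives ln(m/m₀) = −(Q_out/(Q_in−Q_out)) ln(V/V₀).
m = m₀ (V₀/V)^(Q_out/(Q_in−Q_out)) = 2.709 × (569.3/359.128)^(-3.68138) = 0.496818 kg.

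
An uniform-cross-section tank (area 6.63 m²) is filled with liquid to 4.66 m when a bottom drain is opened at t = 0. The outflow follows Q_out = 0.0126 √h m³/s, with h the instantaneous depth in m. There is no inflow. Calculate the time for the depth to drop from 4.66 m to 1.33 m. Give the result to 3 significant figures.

1060 s

With no inflow, A dh/dt = −0.0126 √h.
∫ h^(−1/2) dh = −(0.0126/A) ∫ dt, giving 2√h = 2√h₀ − (0.0126/A) t.
t = 2A(√h₀ − √h)/0.0126 = 2·6.63·(√4.66 − √1.33)/0.0126
  = 13.260 × (2.1587 − 1.1533) / 0.0126 = 1058.1 s.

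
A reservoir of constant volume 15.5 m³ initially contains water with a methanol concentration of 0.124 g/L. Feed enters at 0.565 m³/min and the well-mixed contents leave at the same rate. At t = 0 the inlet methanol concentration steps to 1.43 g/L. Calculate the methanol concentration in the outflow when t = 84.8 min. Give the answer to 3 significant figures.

1.37 g/L

Mass balance on the solute (V constant): V dC/dt = Q(C_in − C).
Rewrite as dC/dt + C/τ = C_in/τ, τ = V/Q = 27.434 min.
Integrating: C(t) = C_in + (C₀ − C_in) e^(−t/τ).
C(84.8) = 1.43 + (0.124 − 1.43)·e^(−84.8/27.434) = 1.43 + (-1.3060)·0.045452 = 1.3706 g/L.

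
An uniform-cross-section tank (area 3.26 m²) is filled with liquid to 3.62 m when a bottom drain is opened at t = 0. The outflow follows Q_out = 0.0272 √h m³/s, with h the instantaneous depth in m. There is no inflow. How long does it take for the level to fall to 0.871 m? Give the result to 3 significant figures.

With no inflow, A dh/dt = −0.0272 √h.
Separate and integrate: 2(√h − √h₀) = −(0.0272/A) t.
t = 2A(√h₀ − √h)/0.0272 = 2·3.26·(√3.62 − √0.871)/0.0272
  = 6.5200 × (1.9026 − 0.93327) / 0.0272 = 232.36 s.

232 s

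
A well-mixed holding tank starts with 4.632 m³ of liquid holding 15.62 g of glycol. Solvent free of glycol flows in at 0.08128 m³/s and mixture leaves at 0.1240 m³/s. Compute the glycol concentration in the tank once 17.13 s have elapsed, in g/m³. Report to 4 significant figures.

2.431 g/m³

Total volume: dV/dt = Q_in − Q_out = -0.0427200 m³/s, so V(t) = 4.632 − 0.0427200 t and V(17.13) = 3.90021 m³.
Species balance (pure solvent in): dm/dt = −Q_out · m/V(t).
Separate: dm/m = −Q_out dt/V(t) ⇒ ln(m/m₀) = −(Q_out/(Q_in−Q_out)) ln(V/V₀).
m = m₀ (V₀/V)^(Q_out/(Q_in−Q_out)) = 15.62 × (4.632/3.90021)^(-2.90262) = 9.48223 g.
C = m/V = 9.48223/3.90021 = 2.43121 g/m³.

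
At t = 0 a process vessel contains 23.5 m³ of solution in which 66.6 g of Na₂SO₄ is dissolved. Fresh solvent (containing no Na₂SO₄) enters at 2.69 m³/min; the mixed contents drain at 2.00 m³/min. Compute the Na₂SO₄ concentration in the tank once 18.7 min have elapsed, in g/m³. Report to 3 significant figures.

Total volume: dV/dt = Q_in − Q_out = 0.69000 m³/min, so V(t) = 23.5 + 0.69000 t and V(18.7) = 36.403 m³.
No Na₂SO₄ enters, so dm/dt = −Q_out · (m/V).
dm/m = −Q_out dt/(V₀ + 0.69000 t); integrating gives ln(m/m₀) = −(Q_out/(Q_in−Q_out)) ln(V/V₀).
m = m₀ (V₀/V)^(Q_out/(Q_in−Q_out)) = 66.6 × (23.5/36.403)^(2.8986) = 18.730 g.
C = m/V = 18.730/36.403 = 0.51453 g/m³.

0.515 g/m³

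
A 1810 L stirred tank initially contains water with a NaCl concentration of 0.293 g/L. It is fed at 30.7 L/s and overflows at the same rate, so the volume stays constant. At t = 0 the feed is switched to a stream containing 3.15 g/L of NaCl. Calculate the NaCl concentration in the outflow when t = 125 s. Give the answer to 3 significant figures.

Transient balance on the dissolved component: V dC/dt = Q(C_in − C).
So dC/dt = (C_in − C)/τ with τ = V/Q = 1810/30.7 = 58.958 s.
Solution: C(t) = C_in + (C₀ − C_in) e^(−t/τ).
C(125) = 3.15 + (0.293 − 3.15)·e^(−125/58.958) = 3.15 + (-2.8570)·0.12001 = 2.8071 g/L.

2.81 g/L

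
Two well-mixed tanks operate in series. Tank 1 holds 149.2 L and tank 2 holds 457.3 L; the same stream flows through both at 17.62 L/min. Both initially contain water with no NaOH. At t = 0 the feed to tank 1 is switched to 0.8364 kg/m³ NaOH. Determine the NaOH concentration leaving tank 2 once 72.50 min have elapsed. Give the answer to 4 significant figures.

0.7605 kg/m³

Each tank obeys Vᵢ dCᵢ/dt = Q(Cᵢ₋₁ − Cᵢ), so τᵢ = Vᵢ/Q.
τ₁ = 149.2/17.62 = 8.46765 min; τ₂ = 457.3/17.62 = 25.9535 min.
Tank 1: C₁ = C_in(1 − e^(−t/τ₁)). Tank 2 (τ₁ ≠ τ₂): C₂ = C_in[1 − (τ₁ e^(−t/τ₁) − τ₂ e^(−t/τ₂))/(τ₁ − τ₂)].
At t = 72.50: e^(−t/τ₁) = 0.000191237, e^(−t/τ₂) = 0.0612090.
C₂ = 0.8364·[1 − (8.46765·0.000191237 − 25.9535·0.0612090)/(-17.4858)] = 0.8364·0.909243 = 0.760491 kg/m³.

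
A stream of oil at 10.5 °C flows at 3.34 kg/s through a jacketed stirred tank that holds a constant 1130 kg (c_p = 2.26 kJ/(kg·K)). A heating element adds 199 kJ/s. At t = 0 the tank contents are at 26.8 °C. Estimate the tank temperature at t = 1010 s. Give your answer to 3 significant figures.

M c_p dT/dt = ṁ c_p (T_in − T) + Q̇.
τ = M/ṁ = 338.32 s; T_ss = T_in + Q̇/(ṁ c_p) = 10.5 + 199/(3.34·2.26) = 36.863 °C.
Solution: T(t) = T_ss + (T₀ − T_ss) e^(−t/τ).
T(1010) = 36.863 + (-10.063)·e^(−1010/338.32) = 36.863 + (-10.063)·0.050524 = 36.355 °C.

36.4 °C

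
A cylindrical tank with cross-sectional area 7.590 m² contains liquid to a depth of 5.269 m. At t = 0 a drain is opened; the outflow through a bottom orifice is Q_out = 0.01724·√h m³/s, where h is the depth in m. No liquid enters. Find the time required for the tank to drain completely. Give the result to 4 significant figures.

2021 s

With no inflow, A dh/dt = −0.01724 √h.
∫ h^(−1/2) dh = −(0.01724/A) ∫ dt, giving 2√h = 2√h₀ − (0.01724/A) t.
Set h = 0: 2√h₀ = (0.01724/A) t_empty ⇒ t_empty = 2A√h₀/0.01724.
t_empty = 2·7.590·√5.269/0.01724 = 15.1800·2.29543/0.01724 = 2021.15 s.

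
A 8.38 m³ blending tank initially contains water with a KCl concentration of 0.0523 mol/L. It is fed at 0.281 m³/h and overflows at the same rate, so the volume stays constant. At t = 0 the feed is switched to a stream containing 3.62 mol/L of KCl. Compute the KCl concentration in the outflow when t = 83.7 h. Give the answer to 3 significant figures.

3.40 mol/L

Transient balance on the dissolved component: V dC/dt = Q(C_in − C).
Time constant τ = V/Q = 8.38/0.281 = 29.822 h.
C approaches C_in exponentially: C(t) = C_in + (C₀ − C_in) e^(−t/τ).
C(83.7) = 3.62 + (0.0523 − 3.62)·e^(−83.7/29.822) = 3.62 + (-3.5677)·0.060407 = 3.4045 mol/L.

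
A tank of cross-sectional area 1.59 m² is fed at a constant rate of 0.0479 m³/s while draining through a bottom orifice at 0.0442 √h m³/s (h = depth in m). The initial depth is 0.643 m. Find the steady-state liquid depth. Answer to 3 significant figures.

1.17 m

Level balance: A dh/dt = 0.0479 − 0.0442 √h. Setting dh/dt = 0:
Q_in = 0.0442 √h_ss ⇒ √h_ss = 0.0479/0.0442 = 1.0837.
h_ss = 1.0837² = 1.1744 m. (Since h₀ = 0.643 m < h_ss, the level will rise toward this value.)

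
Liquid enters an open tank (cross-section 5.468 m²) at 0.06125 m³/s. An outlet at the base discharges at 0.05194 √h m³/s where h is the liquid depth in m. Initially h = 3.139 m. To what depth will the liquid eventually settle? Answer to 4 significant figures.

1.391 m

Unsteady balance on liquid volume: A dh/dt = Q_in − 0.05194 √h. At steady state dh/dt = 0:
Q_in = 0.05194 √h_ss ⇒ √h_ss = 0.06125/0.05194 = 1.17925.
h_ss = 1.17925² = 1.39062 m. (Since h₀ = 3.139 m > h_ss, the level will fall toward this value.)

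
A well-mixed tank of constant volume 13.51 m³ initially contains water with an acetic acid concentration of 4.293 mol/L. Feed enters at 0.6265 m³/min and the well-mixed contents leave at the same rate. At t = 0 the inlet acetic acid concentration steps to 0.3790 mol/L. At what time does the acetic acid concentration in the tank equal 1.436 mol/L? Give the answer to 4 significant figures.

28.23 min

Species balance on the tank: V dC/dt = Q(C_in − C), so τ = V/Q = 21.5642 min.
C(t) = C_in + (C₀ − C_in) e^(−t/τ). Set C = 1.436 and solve for t:
e^(−t/τ) = (C − C_in)/(C₀ − C_in) = (1.436 − 0.3790)/(4.293 − 0.3790) = 0.270056
t = −τ ln(…) = 21.5642 × 1.30913 = 28.2303 min.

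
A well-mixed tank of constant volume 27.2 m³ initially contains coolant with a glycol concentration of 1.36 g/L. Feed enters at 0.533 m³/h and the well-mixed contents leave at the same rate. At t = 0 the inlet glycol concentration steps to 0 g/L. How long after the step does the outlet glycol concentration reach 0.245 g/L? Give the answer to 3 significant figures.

Transient balance on the dissolved component: V dC/dt = Q(C_in − C), so τ = V/Q = 51.032 h.
C(t) = C_in + (C₀ − C_in) e^(−t/τ). Set C = 0.245 and solve for t:
e^(−t/τ) = (C − C_in)/(C₀ − C_in) = (0.245 − 0)/(1.36 − 0) = 0.18015
t = −τ ln(…) = 51.032 × 1.7140 = 87.468 h.

87.5 h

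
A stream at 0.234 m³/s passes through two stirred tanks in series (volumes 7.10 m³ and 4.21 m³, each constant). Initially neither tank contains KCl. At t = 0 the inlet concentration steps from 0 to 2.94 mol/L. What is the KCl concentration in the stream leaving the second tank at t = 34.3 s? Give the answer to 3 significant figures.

1.24 mol/L

Each tank obeys Vᵢ dCᵢ/dt = Q(Cᵢ₋₁ − Cᵢ), so τᵢ = Vᵢ/Q.
τ₁ = 7.10/0.234 = 30.342 s; τ₂ = 4.21/0.234 = 17.991 s.
Tank 1: C₁ = C_in(1 − e^(−t/τ₁)). Tank 2 (τ₁ ≠ τ₂): C₂ = C_in[1 − (τ₁ e^(−t/τ₁) − τ₂ e^(−t/τ₂))/(τ₁ − τ₂)].
At t = 34.3: e^(−t/τ₁) = 0.32289, e^(−t/τ₂) = 0.14861.
C₂ = 2.94·[1 − (30.342·0.32289 − 17.991·0.14861)/(12.350)] = 2.94·0.42323 = 1.2443 mol/L.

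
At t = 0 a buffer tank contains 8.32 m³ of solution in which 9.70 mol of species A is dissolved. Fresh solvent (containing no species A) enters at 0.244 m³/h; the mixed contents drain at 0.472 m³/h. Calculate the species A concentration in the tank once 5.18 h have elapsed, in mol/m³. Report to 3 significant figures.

0.990 mol/m³

Let m(t) be the amount of species A. Volume: V(t) = V₀ + (Q_in − Q_out) t = 8.32 − 0.22800 t; V(5.18) = 7.1390 m³.
Solute balance: dm/dt = 0 − Q_out C = −Q_out m/V(t).
Separate: dm/m = −Q_out dt/V(t) ⇒ ln(m/m₀) = −(Q_out/(Q_in−Q_out)) ln(V/V₀).
m = m₀ (V₀/V)^(Q_out/(Q_in−Q_out)) = 9.70 × (8.32/7.1390)^(-2.0702) = 7.0653 mol.
C = m/V = 7.0653/7.1390 = 0.98968 mol/m³.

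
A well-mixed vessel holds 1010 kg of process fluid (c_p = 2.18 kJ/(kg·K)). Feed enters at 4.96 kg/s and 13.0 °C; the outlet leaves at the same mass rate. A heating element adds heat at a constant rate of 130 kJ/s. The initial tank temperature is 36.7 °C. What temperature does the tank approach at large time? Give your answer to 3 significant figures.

25.0 °C

M c_p dT/dt = ṁ c_p (T_in − T) + Q̇.
At steady state dT/dt = 0 ⇒ T_ss = T_in + Q̇/(ṁ c_p) = 13.0 + 130/(4.96·2.18) = 25.023 °C.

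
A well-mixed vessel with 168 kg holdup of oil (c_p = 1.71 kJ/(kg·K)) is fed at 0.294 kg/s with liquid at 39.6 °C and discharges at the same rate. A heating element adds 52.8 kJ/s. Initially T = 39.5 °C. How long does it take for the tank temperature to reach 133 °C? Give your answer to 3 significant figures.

M c_p dT/dt = ṁ c_p (T_in − T) + Q̇.
τ = M/ṁ = 571.43 s; T_ss = T_in + Q̇/(ṁ c_p) = 144.62 °C.
T(t) = T_ss + (T₀ − T_ss) e^(−t/τ). Set T = 133:
e^(−t/τ) = (133 − 144.62)/(39.5 − 144.62) = 0.11058
t = −571.43 · ln(0.11058) = 1258.3 s.

1260 s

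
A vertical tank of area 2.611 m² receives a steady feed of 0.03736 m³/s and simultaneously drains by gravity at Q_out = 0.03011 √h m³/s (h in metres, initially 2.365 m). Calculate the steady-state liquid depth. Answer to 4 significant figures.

1.540 m

Level balance: A dh/dt = 0.03736 − 0.03011 √h. Setting dh/dt = 0:
Q_in = 0.03011 √h_ss ⇒ √h_ss = 0.03736/0.03011 = 1.24078.
h_ss = 1.24078² = 1.53954 m. (Since h₀ = 2.365 m > h_ss, the level will fall toward this value.)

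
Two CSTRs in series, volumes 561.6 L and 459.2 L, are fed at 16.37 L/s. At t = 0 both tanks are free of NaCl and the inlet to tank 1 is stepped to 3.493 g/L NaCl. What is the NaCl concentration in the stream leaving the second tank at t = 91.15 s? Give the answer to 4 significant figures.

Time constants: τᵢ = Vᵢ/Q for each well-mixed tank.
τ₁ = 561.6/16.37 = 34.3067 s; τ₂ = 459.2/16.37 = 28.0513 s.
Solving the cascade with C₁(0)=C₂(0)=0 gives C₂(t) = C_in[1 − (τ₁ e^(−t/τ₁) − τ₂ e^(−t/τ₂))/(τ₁ − τ₂)].
At t = 91.15: e^(−t/τ₁) = 0.0701641, e^(−t/τ₂) = 0.0387974.
C₂ = 3.493·[1 − (34.3067·0.0701641 − 28.0513·0.0387974)/(6.25535)] = 3.493·0.789176 = 2.75659 g/L.

2.757 g/L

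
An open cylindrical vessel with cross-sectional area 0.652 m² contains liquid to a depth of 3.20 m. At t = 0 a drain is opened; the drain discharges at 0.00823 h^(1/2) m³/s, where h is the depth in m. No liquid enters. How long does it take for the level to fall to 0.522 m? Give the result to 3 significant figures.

169 s

Accumulation of liquid (constant cross-section A): A dh/dt = −0.00823 √h.
∫ h^(−1/2) dh = −(0.00823/A) ∫ dt, giving 2√h = 2√h₀ − (0.00823/A) t.
t = 2A(√h₀ − √h)/0.00823 = 2·0.652·(√3.20 − √0.522)/0.00823
  = 1.3040 × (1.7889 − 0.72250) / 0.00823 = 168.96 s.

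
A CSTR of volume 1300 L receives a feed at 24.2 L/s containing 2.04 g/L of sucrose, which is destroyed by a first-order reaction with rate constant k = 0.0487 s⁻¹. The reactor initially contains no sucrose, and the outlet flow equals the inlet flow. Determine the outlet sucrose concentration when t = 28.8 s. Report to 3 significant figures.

0.483 g/L

Accumulation = in − out − consumed: V dC/dt = Q C_in − Q C − k V C.
This is linear with rate a = Q/V + k = 0.067315 s⁻¹.
C_ss = Q C_in/(Q + kV) = 0.56414 g/L; C(t) = C_ss + (C₀ − C_ss) e^(−a t).
C(28.8) = 0.56414 + (-0.56414)·e^(−0.067315·28.8) = 0.56414 + (-0.56414)·0.14389 = 0.48297 g/L.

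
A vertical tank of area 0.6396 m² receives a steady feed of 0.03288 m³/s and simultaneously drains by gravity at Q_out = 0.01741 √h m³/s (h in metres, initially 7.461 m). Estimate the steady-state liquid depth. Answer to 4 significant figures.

Level balance: A dh/dt = 0.03288 − 0.01741 √h. Setting dh/dt = 0:
Q_in = 0.01741 √h_ss ⇒ √h_ss = 0.03288/0.01741 = 1.88857.
h_ss = 1.88857² = 3.56670 m. (Since h₀ = 7.461 m > h_ss, the level will fall toward this value.)

3.567 m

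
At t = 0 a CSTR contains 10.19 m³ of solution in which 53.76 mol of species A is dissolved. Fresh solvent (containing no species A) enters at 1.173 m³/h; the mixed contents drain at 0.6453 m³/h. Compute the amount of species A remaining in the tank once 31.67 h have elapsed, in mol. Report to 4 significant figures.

16.40 mol

Total volume: dV/dt = Q_in − Q_out = 0.527700 m³/h, so V(t) = 10.19 + 0.527700 t and V(31.67) = 26.9023 m³.
No species A enters, so dm/dt = −Q_out · (m/V).
dm/m = −Q_out dt/(V₀ + 0.527700 t); integrating gives ln(m/m₀) = −(Q_out/(Q_in−Q_out)) ln(V/V₀).
m = m₀ (V₀/V)^(Q_out/(Q_in−Q_out)) = 53.76 × (10.19/26.9023)^(1.22285) = 16.4016 mol.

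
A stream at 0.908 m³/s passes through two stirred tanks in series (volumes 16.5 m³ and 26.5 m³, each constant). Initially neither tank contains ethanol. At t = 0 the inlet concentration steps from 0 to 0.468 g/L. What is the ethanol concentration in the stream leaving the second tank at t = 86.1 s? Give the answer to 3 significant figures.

Each tank obeys Vᵢ dCᵢ/dt = Q(Cᵢ₋₁ − Cᵢ), so τᵢ = Vᵢ/Q.
τ₁ = 16.5/0.908 = 18.172 s; τ₂ = 26.5/0.908 = 29.185 s.
Solving the cascade with C₁(0)=C₂(0)=0 gives C₂(t) = C_in[1 − (τ₁ e^(−t/τ₁) − τ₂ e^(−t/τ₂))/(τ₁ − τ₂)].
At t = 86.1: e^(−t/τ₁) = 0.0087552, e^(−t/τ₂) = 0.052332.
C₂ = 0.468·[1 − (18.172·0.0087552 − 29.185·0.052332)/(-11.013)] = 0.468·0.87577 = 0.40986 g/L.

0.410 g/L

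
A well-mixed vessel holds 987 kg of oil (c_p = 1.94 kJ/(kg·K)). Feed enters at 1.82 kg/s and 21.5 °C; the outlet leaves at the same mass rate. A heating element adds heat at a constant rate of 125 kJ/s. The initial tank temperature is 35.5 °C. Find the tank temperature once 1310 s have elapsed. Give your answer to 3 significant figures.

Energy balance: M c_p dT/dt = ṁ c_p (T_in − T) + 125.
τ = M/ṁ = 542.31 s; T_ss = T_in + Q̇/(ṁ c_p) = 21.5 + 125/(1.82·1.94) = 56.903 °C.
Integrating: T(t) = T_ss + (T₀ − T_ss) e^(−t/τ).
T(1310) = 56.903 + (-21.403)·e^(−1310/542.31) = 56.903 + (-21.403)·0.089313 = 54.991 °C.

55.0 °C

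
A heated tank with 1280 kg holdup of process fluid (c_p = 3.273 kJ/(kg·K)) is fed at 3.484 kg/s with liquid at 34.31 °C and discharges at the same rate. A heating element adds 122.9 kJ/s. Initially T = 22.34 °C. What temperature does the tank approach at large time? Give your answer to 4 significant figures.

45.09 °C

M c_p dT/dt = ṁ c_p (T_in − T) + Q̇.
At steady state dT/dt = 0 ⇒ T_ss = T_in + Q̇/(ṁ c_p) = 34.31 + 122.9/(3.484·3.273) = 45.0877 °C.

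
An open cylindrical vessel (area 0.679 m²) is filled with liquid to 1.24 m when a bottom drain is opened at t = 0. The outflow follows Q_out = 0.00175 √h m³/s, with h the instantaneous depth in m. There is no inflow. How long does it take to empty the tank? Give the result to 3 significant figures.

Volume balance on the tank: A dh/dt = −0.00175 √h.
Separate and integrate: 2(√h − √h₀) = −(0.00175/A) t.
Tank is empty when √h = 0: t_empty = 2A√h₀/0.00175.
t_empty = 2·0.679·√1.24/0.00175 = 1.3580·1.1136/0.00175 = 864.12 s.

864 s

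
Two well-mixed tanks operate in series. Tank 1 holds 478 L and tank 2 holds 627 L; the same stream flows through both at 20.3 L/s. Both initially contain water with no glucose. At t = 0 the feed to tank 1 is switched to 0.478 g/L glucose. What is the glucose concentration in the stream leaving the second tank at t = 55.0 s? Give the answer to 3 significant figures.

Each tank obeys Vᵢ dCᵢ/dt = Q(Cᵢ₋₁ − Cᵢ), so τᵢ = Vᵢ/Q.
τ₁ = 478/20.3 = 23.547 s; τ₂ = 627/20.3 = 30.887 s.
Solving the cascade with C₁(0)=C₂(0)=0 gives C₂(t) = C_in[1 − (τ₁ e^(−t/τ₁) − τ₂ e^(−t/τ₂))/(τ₁ − τ₂)].
At t = 55.0: e^(−t/τ₁) = 0.096736, e^(−t/τ₂) = 0.16852.
C₂ = 0.478·[1 − (23.547·0.096736 − 30.887·0.16852)/(-7.3399)] = 0.478·0.60119 = 0.28737 g/L.

0.287 g/L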